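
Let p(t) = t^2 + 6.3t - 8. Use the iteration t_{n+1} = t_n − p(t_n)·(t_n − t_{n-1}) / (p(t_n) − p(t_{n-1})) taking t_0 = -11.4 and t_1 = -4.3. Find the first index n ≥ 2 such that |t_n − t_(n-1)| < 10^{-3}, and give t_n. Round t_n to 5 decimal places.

n = 7, t_n = -7.38350

p(-11.4) = 50.1400000, p(-4.3) = -16.6000000
t_2 = -4.3000000 − (-16.6000000)·(7.1000000)/(-66.7400000) = -6.0659574;  |Δ| = 1.7659574
p(-6.0659574) = -9.4196922
t_3 = -6.0659574 − (-9.4196922)·(-1.7659574)/(7.1803078) = -8.3826792;  |Δ| = 2.3167218
p(-8.3826792) = 9.4584319
t_4 = -8.3826792 − 9.4584319·(-2.3167218)/(18.8781240) = -7.2219413;  |Δ| = 1.1607380
p(-7.2219413) = -1.3417943
t_5 = -7.2219413 − (-1.3417943)·(1.1607380)/(-10.8002262) = -7.3661486;  |Δ| = 0.1442073
p(-7.3661486) = -0.1465912
t_6 = -7.3661486 − (-0.1465912)·(-0.1442073)/(1.1952031) = -7.3838355;  |Δ| = 0.0176870
p(-7.3838355) = 0.0028634
t_7 = -7.3838355 − 0.0028634·(-0.0176870)/(0.1494546) = -7.3834967;  |Δ| = 0.0003389
|t_7 − t_6| = 0.0003389 < 10^{-3}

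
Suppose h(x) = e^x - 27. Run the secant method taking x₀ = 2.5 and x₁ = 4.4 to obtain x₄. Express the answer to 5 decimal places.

h(2.5) = -14.8175060, h(4.4) = 54.4508687
x₂ = 4.4000000 − 54.4508687·(4.4000000 − 2.5000000) / (54.4508687 − (-14.8175060)) = 4.4000000 − (103.4566505)/(69.2683747) = 2.9064374
h(2.9064374) = -8.7084821
x₃ = 2.9064374 − (-8.7084821)·(2.9064374 − 4.4000000) / (-8.7084821 − 54.4508687) = 2.9064374 − (13.0066628)/(-63.1593508) = 3.1123715
h(3.1123715) = -4.5257204
x₄ = 3.1123715 − (-4.5257204)·(3.1123715 − 2.9064374) / (-4.5257204 − (-8.7084821)) = 3.1123715 − (-0.9320001)/(4.1827618) = 3.3351908

3.33519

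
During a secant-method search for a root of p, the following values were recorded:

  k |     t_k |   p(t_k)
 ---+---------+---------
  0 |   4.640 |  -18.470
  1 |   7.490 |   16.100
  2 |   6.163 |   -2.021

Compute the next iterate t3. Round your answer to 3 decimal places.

t3 = 6.163 − (-2.021)·(6.163 − 7.490) / (-2.021 − 16.100)
   = 6.163 − (2.68187)/(-18.12100) = 6.31100

6.311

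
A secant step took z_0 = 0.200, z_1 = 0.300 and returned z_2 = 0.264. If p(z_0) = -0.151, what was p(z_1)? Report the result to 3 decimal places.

0.085

The secant line through (0.200, -0.151) and (0.300, p(z_1)) crosses zero at z_2 = 0.264.
So (0.200, -0.151), (0.300, p(z_1)), (0.264, 0) are collinear:
p(z_1) = -0.151 · (0.300 − 0.264) / (0.200 − 0.264) = -0.151 · (0.03600)/(-0.06400) = 0.08494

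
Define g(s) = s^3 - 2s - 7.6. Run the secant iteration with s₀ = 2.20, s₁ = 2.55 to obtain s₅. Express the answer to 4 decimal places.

2.3024

g(2.20) = -1.352000, g(2.55) = 3.881375
s₂ = 2.550000 − 3.881375·(2.550000 − 2.200000) / (3.881375 − (-1.352000)) = 2.550000 − (1.358481)/(5.233375) = 2.290420
g(2.290420) = -0.165247
s₃ = 2.290420 − (-0.165247)·(2.290420 − 2.550000) / (-0.165247 − 3.881375) = 2.290420 − (0.042895)/(-4.046622) = 2.301020
g(2.301020) = -0.018848
s₄ = 2.301020 − (-0.018848)·(2.301020 − 2.290420) / (-0.018848 − (-0.165247)) = 2.301020 − (-0.000200)/(0.146399) = 2.302385
g(2.302385) = 0.000113
s₅ = 2.302385 − 0.000113·(2.302385 − 2.301020) / (0.000113 − (-0.018848)) = 2.302385 − (0.000000)/(0.018960) = 2.302376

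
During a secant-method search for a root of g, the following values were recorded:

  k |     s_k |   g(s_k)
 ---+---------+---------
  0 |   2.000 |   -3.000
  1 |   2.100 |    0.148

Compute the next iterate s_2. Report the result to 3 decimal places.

2.095

s_2 = 2.100 − 0.148·(2.100 − 2.000) / (0.148 − (-3.000))
   = 2.100 − (0.01480)/(3.14800) = 2.09530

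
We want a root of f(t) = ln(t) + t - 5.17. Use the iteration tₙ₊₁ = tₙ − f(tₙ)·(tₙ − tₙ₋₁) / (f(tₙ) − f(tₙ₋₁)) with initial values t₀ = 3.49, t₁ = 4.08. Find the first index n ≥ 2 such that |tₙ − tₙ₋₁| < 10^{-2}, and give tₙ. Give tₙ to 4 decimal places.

f(3.49) = -0.430098, f(4.08) = 0.316097
t₂ = 4.080000 − 0.316097·(0.590000)/(0.746195) = 3.830069;  |Δ| = 0.249931
f(3.830069) = 0.002952
t₃ = 3.830069 − 0.002952·(-0.249931)/(-0.313145) = 3.827713;  |Δ| = 0.002356
|t₃ − t₂| = 0.002356 < 10^{-2}

n = 3, tₙ = 3.8277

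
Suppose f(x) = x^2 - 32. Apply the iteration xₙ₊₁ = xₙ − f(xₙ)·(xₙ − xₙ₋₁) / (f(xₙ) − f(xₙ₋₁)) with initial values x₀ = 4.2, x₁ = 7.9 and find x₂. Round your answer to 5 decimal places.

5.38678

f(4.2) = -14.3600000, f(7.9) = 30.4100000
x₂ = 7.9000000 − 30.4100000·(7.9000000 − 4.2000000) / (30.4100000 − (-14.3600000)) = 7.9000000 − (112.5170000)/(44.7700000) = 5.3867769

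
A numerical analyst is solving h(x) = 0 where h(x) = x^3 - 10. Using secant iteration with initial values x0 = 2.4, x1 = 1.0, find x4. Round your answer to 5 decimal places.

h(2.4) = 3.8240000, h(1.0) = -9.0000000
x2 = 1.0000000 − (-9.0000000)·(1.0000000 − 2.4000000) / (-9.0000000 − 3.8240000) = 1.0000000 − (12.6000000)/(-12.8240000) = 1.9825328
h(1.9825328) = -2.2077817
x3 = 1.9825328 − (-2.2077817)·(1.9825328 − 1.0000000) / (-2.2077817 − (-9.0000000)) = 1.9825328 − (-2.1692178)/(6.7922183) = 2.3019008
h(2.3019008) = 2.1971913
x4 = 2.3019008 − 2.1971913·(2.3019008 − 1.9825328) / (2.1971913 − (-2.2077817)) = 2.3019008 − (0.7017128)/(4.4049730) = 2.1426007

2.14260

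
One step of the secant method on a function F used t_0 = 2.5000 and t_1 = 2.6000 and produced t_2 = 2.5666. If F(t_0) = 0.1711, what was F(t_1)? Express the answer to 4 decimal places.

-0.0858

The secant line through (2.5000, 0.1711) and (2.6000, F(t_1)) crosses zero at t_2 = 2.5666.
So (2.5000, 0.1711), (2.6000, F(t_1)), (2.5666, 0) are collinear:
F(t_1) = 0.1711 · (2.6000 − 2.5666) / (2.5000 − 2.5666) = 0.1711 · (0.033400)/(-0.066600) = -0.085807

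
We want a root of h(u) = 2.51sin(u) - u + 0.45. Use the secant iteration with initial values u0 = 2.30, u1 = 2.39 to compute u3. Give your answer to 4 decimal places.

h(2.30) = 0.021720, h(2.39) = -0.226164
u2 = 2.390000 − (-0.226164)·(2.390000 − 2.300000) / (-0.226164 − 0.021720) = 2.390000 − (-0.020355)/(-0.247884) = 2.307886
h(2.307886) = 0.000588
u3 = 2.307886 − 0.000588·(2.307886 − 2.390000) / (0.000588 − (-0.226164)) = 2.307886 − (-0.000048)/(0.226752) = 2.308099

2.3081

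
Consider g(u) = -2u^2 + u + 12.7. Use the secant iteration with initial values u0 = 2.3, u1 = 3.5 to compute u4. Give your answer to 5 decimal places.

2.78240

g(2.3) = 4.4200000, g(3.5) = -8.3000000
u2 = 3.5000000 − (-8.3000000)·(3.5000000 − 2.3000000) / (-8.3000000 − 4.4200000) = 3.5000000 − (-9.9600000)/(-12.7200000) = 2.7169811
g(2.7169811) = 0.6530082
u3 = 2.7169811 − 0.6530082·(2.7169811 − 3.5000000) / (0.6530082 − (-8.3000000)) = 2.7169811 − (-0.5113177)/(8.9530082) = 2.7740924
g(2.7740924) = 0.0829150
u4 = 2.7740924 − 0.0829150·(2.7740924 − 2.7169811) / (0.0829150 − 0.6530082) = 2.7740924 − (0.0047354)/(-0.5700932) = 2.7823987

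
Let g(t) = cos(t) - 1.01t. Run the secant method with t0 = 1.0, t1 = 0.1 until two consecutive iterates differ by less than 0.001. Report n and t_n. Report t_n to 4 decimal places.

g(1.0) = -0.469698, g(0.1) = 0.894004
t2 = 0.100000 − 0.894004·(-0.900000)/(1.363702) = 0.690014;  |Δ| = 0.590014
g(0.690014) = 0.074322
t3 = 0.690014 − 0.074322·(0.590014)/(-0.819682) = 0.743512;  |Δ| = 0.053498
g(0.743512) = -0.014852
t4 = 0.743512 − (-0.014852)·(0.053498)/(-0.089174) = 0.734602;  |Δ| = 0.008910
g(0.734602) = 0.000149
t5 = 0.734602 − 0.000149·(-0.008910)/(0.015001) = 0.734691;  |Δ| = 0.000088
|t5 − t4| = 0.000088 < 0.001

n = 5, t_n = 0.7347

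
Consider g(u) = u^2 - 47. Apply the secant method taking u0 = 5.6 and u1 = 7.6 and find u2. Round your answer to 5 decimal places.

g(5.6) = -15.6400000, g(7.6) = 10.7600000
u2 = 7.6000000 − 10.7600000·(7.6000000 − 5.6000000) / (10.7600000 − (-15.6400000)) = 7.6000000 − (21.5200000)/(26.4000000) = 6.7848485

6.78485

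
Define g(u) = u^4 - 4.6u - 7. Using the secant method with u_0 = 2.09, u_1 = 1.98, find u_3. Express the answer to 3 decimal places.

g(2.09) = 2.46630, g(1.98) = -0.73846
u_2 = 1.98000 − (-0.73846)·(1.98000 − 2.09000) / (-0.73846 − 2.46630) = 1.98000 − (0.08123)/(-3.20476) = 2.00535
g(2.00535) = -0.05281
u_3 = 2.00535 − (-0.05281)·(2.00535 − 1.98000) / (-0.05281 − (-0.73846)) = 2.00535 − (-0.00134)/(0.68566) = 2.00730

2.007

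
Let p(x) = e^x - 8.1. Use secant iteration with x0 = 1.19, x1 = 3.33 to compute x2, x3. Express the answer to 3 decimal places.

p(1.19) = -4.81292, p(3.33) = 19.83834
x2 = 3.33000 − 19.83834·(3.33000 − 1.19000) / (19.83834 − (-4.81292)) = 3.33000 − (42.45405)/(24.65126) = 1.60781
p(1.60781) = -3.10811
x3 = 1.60781 − (-3.10811)·(1.60781 − 3.33000) / (-3.10811 − 19.83834) = 1.60781 − (5.35275)/(-22.94645) = 1.84109

1.608, 1.841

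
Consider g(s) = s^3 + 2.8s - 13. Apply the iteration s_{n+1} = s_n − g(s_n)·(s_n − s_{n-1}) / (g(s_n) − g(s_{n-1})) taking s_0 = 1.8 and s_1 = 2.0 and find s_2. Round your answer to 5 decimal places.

1.95601

g(1.8) = -2.1280000, g(2.0) = 0.6000000
s_2 = 2.0000000 − 0.6000000·(2.0000000 − 1.8000000) / (0.6000000 − (-2.1280000)) = 2.0000000 − (0.1200000)/(2.7280000) = 1.9560117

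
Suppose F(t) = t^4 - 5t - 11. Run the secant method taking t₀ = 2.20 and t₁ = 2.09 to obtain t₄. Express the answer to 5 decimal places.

F(2.20) = 1.4256000, F(2.09) = -2.3697024
t₂ = 2.0900000 − (-2.3697024)·(2.0900000 − 2.2000000) / (-2.3697024 − 1.4256000) = 2.0900000 − (0.2606673)/(-3.7953024) = 2.1586816
F(2.1586816) = -0.0786834
t₃ = 2.1586816 − (-0.0786834)·(2.1586816 − 2.0900000) / (-0.0786834 − (-2.3697024)) = 2.1586816 − (-0.0054041)/(2.2910190) = 2.1610404
F(2.1610404) = 0.0045900
t₄ = 2.1610404 − 0.0045900·(2.1610404 − 2.1586816) / (0.0045900 − (-0.0786834)) = 2.1610404 − (0.0000108)/(0.0832734) = 2.1609104

2.16091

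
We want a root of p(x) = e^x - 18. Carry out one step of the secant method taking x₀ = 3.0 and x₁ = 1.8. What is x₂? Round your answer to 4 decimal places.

p(3.0) = 2.085537, p(1.8) = -11.950353
x₂ = 1.800000 − (-11.950353)·(1.800000 − 3.000000) / (-11.950353 − 2.085537) = 1.800000 − (14.340423)/(-14.035889) = 2.821697

2.8217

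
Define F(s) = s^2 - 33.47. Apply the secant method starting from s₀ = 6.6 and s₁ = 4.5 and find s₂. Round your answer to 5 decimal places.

F(6.6) = 10.0900000, F(4.5) = -13.2200000
s₂ = 4.5000000 − (-13.2200000)·(4.5000000 − 6.6000000) / (-13.2200000 − 10.0900000) = 4.5000000 − (27.7620000)/(-23.3100000) = 5.6909910

5.69099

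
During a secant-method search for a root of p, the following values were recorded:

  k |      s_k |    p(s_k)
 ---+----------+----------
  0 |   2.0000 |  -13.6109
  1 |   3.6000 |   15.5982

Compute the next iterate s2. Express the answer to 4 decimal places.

s2 = 3.6000 − 15.5982·(3.6000 − 2.0000) / (15.5982 − (-13.6109))
   = 3.6000 − (24.957120)/(29.209100) = 2.745570

2.7456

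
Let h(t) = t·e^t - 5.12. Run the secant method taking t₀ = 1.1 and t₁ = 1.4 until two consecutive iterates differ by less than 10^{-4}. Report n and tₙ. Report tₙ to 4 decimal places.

n = 5, tₙ = 1.3403

h(1.1) = -1.815417, h(1.4) = 0.557280
t₂ = 1.400000 − 0.557280·(0.300000)/(2.372697) = 1.329538;  |Δ| = 0.070462
h(1.329538) = -0.095277
t₃ = 1.329538 − (-0.095277)·(-0.070462)/(-0.652557) = 1.339826;  |Δ| = 0.010288
h(1.339826) = -0.004034
t₄ = 1.339826 − (-0.004034)·(0.010288)/(0.091243) = 1.340281;  |Δ| = 0.000455
h(1.340281) = 0.000031
t₅ = 1.340281 − 0.000031·(0.000455)/(0.004065) = 1.340278;  |Δ| = 0.000003
|t₅ − t₄| = 0.000003 < 10^{-4}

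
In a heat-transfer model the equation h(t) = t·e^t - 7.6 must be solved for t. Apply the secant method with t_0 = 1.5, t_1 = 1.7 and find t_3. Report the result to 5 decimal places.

h(1.5) = -0.8774664, h(1.7) = 1.7057106
t_2 = 1.7000000 − 1.7057106·(1.7000000 − 1.5000000) / (1.7057106 − (-0.8774664)) = 1.7000000 − (0.3411421)/(2.5831770) = 1.5679370
h(1.5679370) = -0.0790103
t_3 = 1.5679370 − (-0.0790103)·(1.5679370 − 1.7000000) / (-0.0790103 − 1.7057106) = 1.5679370 − (0.0104343)/(-1.7847209) = 1.5737835

1.57378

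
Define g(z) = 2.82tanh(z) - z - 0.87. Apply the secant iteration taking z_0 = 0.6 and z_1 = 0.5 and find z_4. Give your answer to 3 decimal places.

0.558

g(0.6) = 0.04448, g(0.5) = -0.06683
z_2 = 0.50000 − (-0.06683)·(0.50000 − 0.60000) / (-0.06683 − 0.04448) = 0.50000 − (0.00668)/(-0.11131) = 0.56004
g(0.56004) = 0.00254
z_3 = 0.56004 − 0.00254·(0.56004 − 0.50000) / (0.00254 − (-0.06683)) = 0.56004 − (0.00015)/(0.06937) = 0.55784
g(0.55784) = 0.00013
z_4 = 0.55784 − 0.00013·(0.55784 − 0.56004) / (0.00013 − 0.00254) = 0.55784 − (0.00000)/(-0.00241) = 0.55772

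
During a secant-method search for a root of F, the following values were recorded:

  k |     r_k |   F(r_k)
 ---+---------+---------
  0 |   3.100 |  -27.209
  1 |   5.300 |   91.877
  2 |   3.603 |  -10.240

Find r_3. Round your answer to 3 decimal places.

3.773

r_3 = 3.603 − (-10.240)·(3.603 − 5.300) / (-10.240 − 91.877)
   = 3.603 − (17.37728)/(-102.11700) = 3.77317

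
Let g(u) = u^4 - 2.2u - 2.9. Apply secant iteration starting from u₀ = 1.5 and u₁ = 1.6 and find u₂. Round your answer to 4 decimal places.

g(1.5) = -1.137500, g(1.6) = 0.133600
u₂ = 1.600000 − 0.133600·(1.600000 − 1.500000) / (0.133600 − (-1.137500)) = 1.600000 − (0.013360)/(1.271100) = 1.589489

1.5895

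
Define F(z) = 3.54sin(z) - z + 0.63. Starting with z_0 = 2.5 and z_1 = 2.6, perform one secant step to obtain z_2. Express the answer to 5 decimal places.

F(2.5) = 0.2485914, F(2.6) = -0.1451251
z_2 = 2.6000000 − (-0.1451251)·(2.6000000 − 2.5000000) / (-0.1451251 − 0.2485914) = 2.6000000 − (-0.0145125)/(-0.3937165) = 2.5631397

2.56314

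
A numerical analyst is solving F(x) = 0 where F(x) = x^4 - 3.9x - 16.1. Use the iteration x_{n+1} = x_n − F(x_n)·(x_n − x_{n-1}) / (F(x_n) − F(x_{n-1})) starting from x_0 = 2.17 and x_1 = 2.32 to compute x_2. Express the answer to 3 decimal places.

2.228

F(2.17) = -2.38926, F(2.32) = 3.82223
x_2 = 2.32000 − 3.82223·(2.32000 − 2.17000) / (3.82223 − (-2.38926)) = 2.32000 − (0.57333)/(6.21149) = 2.22770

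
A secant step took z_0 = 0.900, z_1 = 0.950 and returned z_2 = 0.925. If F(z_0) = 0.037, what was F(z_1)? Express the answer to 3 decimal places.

The secant line through (0.900, 0.037) and (0.950, F(z_1)) crosses zero at z_2 = 0.925.
So (0.900, 0.037), (0.950, F(z_1)), (0.925, 0) are collinear:
F(z_1) = 0.037 · (0.950 − 0.925) / (0.900 − 0.925) = 0.037 · (0.02500)/(-0.02500) = -0.03700

-0.037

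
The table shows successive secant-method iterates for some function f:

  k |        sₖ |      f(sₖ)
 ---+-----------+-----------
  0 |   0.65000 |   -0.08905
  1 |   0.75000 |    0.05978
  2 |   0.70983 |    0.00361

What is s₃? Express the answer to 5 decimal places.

0.70725

s₃ = 0.70983 − 0.00361·(0.70983 − 0.75000) / (0.00361 − 0.05978)
   = 0.70983 − (-0.0001450)/(-0.0561700) = 0.7072483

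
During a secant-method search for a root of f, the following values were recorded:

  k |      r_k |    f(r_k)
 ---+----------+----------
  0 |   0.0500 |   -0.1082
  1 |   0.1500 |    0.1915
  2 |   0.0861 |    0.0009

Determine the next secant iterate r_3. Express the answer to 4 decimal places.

0.0858

r_3 = 0.0861 − 0.0009·(0.0861 − 0.1500) / (0.0009 − 0.1915)
   = 0.0861 − (-0.000058)/(-0.190600) = 0.085798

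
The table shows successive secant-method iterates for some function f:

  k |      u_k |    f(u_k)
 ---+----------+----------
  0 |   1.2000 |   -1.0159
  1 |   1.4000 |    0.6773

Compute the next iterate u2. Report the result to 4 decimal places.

u2 = 1.4000 − 0.6773·(1.4000 − 1.2000) / (0.6773 − (-1.0159))
   = 1.4000 − (0.135460)/(1.693200) = 1.319998

1.3200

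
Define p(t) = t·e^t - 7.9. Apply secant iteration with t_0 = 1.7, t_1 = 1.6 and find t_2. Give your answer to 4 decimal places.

1.5982

p(1.7) = 1.405711, p(1.6) = 0.024852
t_2 = 1.600000 − 0.024852·(1.600000 − 1.700000) / (0.024852 − 1.405711) = 1.600000 − (-0.002485)/(-1.380859) = 1.598200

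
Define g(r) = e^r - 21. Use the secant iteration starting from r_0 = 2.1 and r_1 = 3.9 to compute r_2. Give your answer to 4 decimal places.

g(2.1) = -12.833830, g(3.9) = 28.402449
r_2 = 3.900000 − 28.402449·(3.900000 − 2.100000) / (28.402449 − (-12.833830)) = 3.900000 − (51.124408)/(41.236279) = 2.660208

2.6602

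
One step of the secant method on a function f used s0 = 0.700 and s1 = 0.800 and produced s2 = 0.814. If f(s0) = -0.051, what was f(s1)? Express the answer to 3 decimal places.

-0.006

The secant line through (0.700, -0.051) and (0.800, f(s1)) crosses zero at s2 = 0.814.
So (0.700, -0.051), (0.800, f(s1)), (0.814, 0) are collinear:
f(s1) = -0.051 · (0.800 − 0.814) / (0.700 − 0.814) = -0.051 · (-0.01400)/(-0.11400) = -0.00626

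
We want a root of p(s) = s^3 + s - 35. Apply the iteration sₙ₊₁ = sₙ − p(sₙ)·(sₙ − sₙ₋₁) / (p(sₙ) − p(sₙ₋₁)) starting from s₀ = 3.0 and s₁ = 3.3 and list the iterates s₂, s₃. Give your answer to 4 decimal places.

3.1624, 3.1689

p(3.0) = -5.000000, p(3.3) = 4.237000
s₂ = 3.300000 − 4.237000·(3.300000 − 3.000000) / (4.237000 − (-5.000000)) = 3.300000 − (1.271100)/(9.237000) = 3.162390
p(3.162390) = -0.211451
s₃ = 3.162390 − (-0.211451)·(3.162390 − 3.300000) / (-0.211451 − 4.237000) = 3.162390 − (0.029098)/(-4.448451) = 3.168931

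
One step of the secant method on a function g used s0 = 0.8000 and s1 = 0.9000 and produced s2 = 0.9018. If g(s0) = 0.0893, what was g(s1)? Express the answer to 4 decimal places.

The secant line through (0.8000, 0.0893) and (0.9000, g(s1)) crosses zero at s2 = 0.9018.
So (0.8000, 0.0893), (0.9000, g(s1)), (0.9018, 0) are collinear:
g(s1) = 0.0893 · (0.9000 − 0.9018) / (0.8000 − 0.9018) = 0.0893 · (-0.001800)/(-0.101800) = 0.001579

0.0016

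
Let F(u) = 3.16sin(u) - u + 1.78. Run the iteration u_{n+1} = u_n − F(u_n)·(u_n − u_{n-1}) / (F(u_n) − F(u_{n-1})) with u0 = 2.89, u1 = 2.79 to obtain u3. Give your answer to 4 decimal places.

2.8097

F(2.89) = -0.323328, F(2.79) = 0.078283
u2 = 2.790000 − 0.078283·(2.790000 − 2.890000) / (0.078283 − (-0.323328)) = 2.790000 − (-0.007828)/(0.401612) = 2.809492
F(2.809492) = 0.000760
u3 = 2.809492 − 0.000760·(2.809492 − 2.790000) / (0.000760 − 0.078283) = 2.809492 − (0.000015)/(-0.077523) = 2.809683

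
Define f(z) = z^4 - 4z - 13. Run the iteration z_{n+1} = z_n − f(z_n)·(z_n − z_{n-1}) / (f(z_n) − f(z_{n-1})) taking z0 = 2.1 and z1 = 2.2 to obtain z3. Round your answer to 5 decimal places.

f(2.1) = -1.9519000, f(2.2) = 1.6256000
z2 = 2.2000000 − 1.6256000·(2.2000000 − 2.1000000) / (1.6256000 − (-1.9519000)) = 2.2000000 − (0.1625600)/(3.5775000) = 2.1545604
f(2.1545604) = -0.0688642
z3 = 2.1545604 − (-0.0688642)·(2.1545604 − 2.2000000) / (-0.0688642 − 1.6256000) = 2.1545604 − (0.0031292)/(-1.6944642) = 2.1564071

2.15641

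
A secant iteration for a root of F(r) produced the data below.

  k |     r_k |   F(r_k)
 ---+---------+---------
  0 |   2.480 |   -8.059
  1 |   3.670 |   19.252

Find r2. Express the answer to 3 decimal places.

2.831

r2 = 3.670 − 19.252·(3.670 − 2.480) / (19.252 − (-8.059))
   = 3.670 − (22.90988)/(27.31100) = 2.83115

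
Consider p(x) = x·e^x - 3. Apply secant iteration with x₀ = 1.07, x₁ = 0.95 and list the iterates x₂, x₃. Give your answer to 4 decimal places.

1.0484, 1.0500

p(1.07) = 0.119456, p(0.95) = -0.543576
x₂ = 0.950000 − (-0.543576)·(0.950000 − 1.070000) / (-0.543576 − 0.119456) = 0.950000 − (0.065229)/(-0.663032) = 1.048380
p(1.048380) = -0.008945
x₃ = 1.048380 − (-0.008945)·(1.048380 − 0.950000) / (-0.008945 − (-0.543576)) = 1.048380 − (-0.000880)/(0.534631) = 1.050026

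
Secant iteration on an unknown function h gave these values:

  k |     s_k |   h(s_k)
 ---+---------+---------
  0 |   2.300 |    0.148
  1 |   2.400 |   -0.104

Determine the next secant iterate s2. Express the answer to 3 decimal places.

s2 = 2.400 − (-0.104)·(2.400 − 2.300) / (-0.104 − 0.148)
   = 2.400 − (-0.01040)/(-0.25200) = 2.35873

2.359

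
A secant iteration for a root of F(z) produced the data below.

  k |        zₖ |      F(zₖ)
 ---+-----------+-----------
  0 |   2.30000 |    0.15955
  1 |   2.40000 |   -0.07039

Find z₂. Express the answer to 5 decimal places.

2.36939

z₂ = 2.40000 − (-0.07039)·(2.40000 − 2.30000) / (-0.07039 − 0.15955)
   = 2.40000 − (-0.0070390)/(-0.2299400) = 2.3693877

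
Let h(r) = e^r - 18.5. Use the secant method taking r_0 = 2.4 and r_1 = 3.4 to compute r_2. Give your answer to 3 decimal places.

2.795

h(2.4) = -7.47682, h(3.4) = 11.46410
r_2 = 3.40000 − 11.46410·(3.40000 − 2.40000) / (11.46410 − (-7.47682)) = 3.40000 − (11.46410)/(18.94092) = 2.79474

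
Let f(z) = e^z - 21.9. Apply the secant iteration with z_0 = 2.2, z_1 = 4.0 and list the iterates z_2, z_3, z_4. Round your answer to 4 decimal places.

f(2.2) = -12.874987, f(4.0) = 32.698150
z_2 = 4.000000 − 32.698150·(4.000000 − 2.200000) / (32.698150 − (-12.874987)) = 4.000000 − (58.856670)/(45.573137) = 2.708523
f(2.708523) = -6.892910
z_3 = 2.708523 − (-6.892910)·(2.708523 − 4.000000) / (-6.892910 − 32.698150) = 2.708523 − (8.902037)/(-39.591060) = 2.933372
f(2.933372) = -3.109106
z_4 = 2.933372 − (-3.109106)·(2.933372 − 2.708523) / (-3.109106 − (-6.892910)) = 2.933372 − (-0.699081)/(3.783805) = 3.118129

2.7085, 2.9334, 3.1181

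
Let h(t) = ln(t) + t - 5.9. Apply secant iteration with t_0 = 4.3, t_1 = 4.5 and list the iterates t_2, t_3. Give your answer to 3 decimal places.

4.415, 4.415

h(4.3) = -0.14138, h(4.5) = 0.10408
t_2 = 4.50000 − 0.10408·(4.50000 − 4.30000) / (0.10408 − (-0.14138)) = 4.50000 − (0.02082)/(0.24546) = 4.41520
h(4.41520) = 0.00025
t_3 = 4.41520 − 0.00025·(4.41520 − 4.50000) / (0.00025 − 0.10408) = 4.41520 − (-0.00002)/(-0.10383) = 4.41499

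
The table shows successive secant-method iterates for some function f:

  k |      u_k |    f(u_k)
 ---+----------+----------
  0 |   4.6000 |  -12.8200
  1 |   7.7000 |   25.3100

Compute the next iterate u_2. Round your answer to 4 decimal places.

u_2 = 7.7000 − 25.3100·(7.7000 − 4.6000) / (25.3100 − (-12.8200))
   = 7.7000 − (78.461000)/(38.130000) = 5.642276

5.6423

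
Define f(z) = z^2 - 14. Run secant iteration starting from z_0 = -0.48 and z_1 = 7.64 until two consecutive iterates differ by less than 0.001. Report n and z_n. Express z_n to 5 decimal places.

f(-0.48) = -13.7696000, f(7.64) = 44.3696000
z_2 = 7.6400000 − 44.3696000·(8.1200000)/(58.1392000) = 1.4431285;  |Δ| = 6.1968715
f(1.4431285) = -11.9173802
z_3 = 1.4431285 − (-11.9173802)·(-6.1968715)/(-56.2869802) = 2.7551632;  |Δ| = 1.3120347
f(2.7551632) = -6.4090756
z_4 = 2.7551632 − (-6.4090756)·(1.3120347)/(5.5083046) = 4.2817545;  |Δ| = 1.5265913
f(4.2817545) = 4.3334217
z_5 = 4.2817545 − 4.3334217·(1.5265913)/(10.7424973) = 3.6659420;  |Δ| = 0.6158125
f(3.6659420) = -0.5608690
z_6 = 3.6659420 − (-0.5608690)·(-0.6158125)/(-4.8942907) = 3.7365120;  |Δ| = 0.0705700
f(3.7365120) = -0.0384778
z_7 = 3.7365120 − (-0.0384778)·(0.0705700)/(0.5223912) = 3.7417100;  |Δ| = 0.0051980
f(3.7417100) = 0.0003938
z_8 = 3.7417100 − 0.0003938·(0.0051980)/(0.0388716) = 3.7416574;  |Δ| = 0.0000527
|z_8 − z_7| = 0.0000527 < 0.001

n = 8, z_n = 3.74166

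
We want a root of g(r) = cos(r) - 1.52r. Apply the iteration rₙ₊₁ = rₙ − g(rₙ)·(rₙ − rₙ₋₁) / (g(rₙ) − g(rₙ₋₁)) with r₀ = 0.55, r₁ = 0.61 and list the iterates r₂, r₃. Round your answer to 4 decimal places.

g(0.55) = 0.016525, g(0.61) = -0.107552
r₂ = 0.610000 − (-0.107552)·(0.610000 − 0.550000) / (-0.107552 − 0.016525) = 0.610000 − (-0.006453)/(-0.124077) = 0.557991
g(0.557991) = 0.000175
r₃ = 0.557991 − 0.000175·(0.557991 − 0.610000) / (0.000175 − (-0.107552)) = 0.557991 − (-0.000009)/(0.107727) = 0.558075

0.5580, 0.5581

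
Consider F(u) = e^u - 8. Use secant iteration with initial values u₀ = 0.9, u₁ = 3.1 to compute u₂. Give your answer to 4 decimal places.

F(0.9) = -5.540397, F(3.1) = 14.197951
u₂ = 3.100000 − 14.197951·(3.100000 − 0.900000) / (14.197951 − (-5.540397)) = 3.100000 − (31.235493)/(19.738348) = 1.517522

1.5175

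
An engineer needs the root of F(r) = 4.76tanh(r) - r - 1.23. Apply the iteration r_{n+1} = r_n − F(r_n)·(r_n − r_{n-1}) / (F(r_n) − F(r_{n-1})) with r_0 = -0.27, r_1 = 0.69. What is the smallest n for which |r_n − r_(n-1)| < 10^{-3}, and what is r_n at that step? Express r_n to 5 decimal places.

F(-0.27) = -2.2148542, F(0.69) = 0.9263943
r_2 = 0.6900000 − 0.9263943·(0.9600000)/(3.1412485) = 0.4068837;  |Δ| = 0.2831163
F(0.4068837) = 0.1996361
r_3 = 0.4068837 − 0.1996361·(-0.2831163)/(-0.7267582) = 0.3291134;  |Δ| = 0.0777703
F(0.3291134) = -0.0467476
r_4 = 0.3291134 − (-0.0467476)·(-0.0777703)/(-0.2463837) = 0.3438692;  |Δ| = 0.0147558
F(0.3438692) = 0.0013445
r_5 = 0.3438692 − 0.0013445·(0.0147558)/(0.0480921) = 0.3434566;  |Δ| = 0.0004125
|r_5 − r_4| = 0.0004125 < 10^{-3}

n = 5, r_n = 0.34346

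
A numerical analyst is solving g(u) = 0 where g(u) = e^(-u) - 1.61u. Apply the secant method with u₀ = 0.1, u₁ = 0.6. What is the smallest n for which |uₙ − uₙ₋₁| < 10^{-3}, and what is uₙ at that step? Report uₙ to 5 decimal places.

n = 4, uₙ = 0.41156

g(0.1) = 0.7438374, g(0.6) = -0.4171884
u₂ = 0.6000000 − (-0.4171884)·(0.5000000)/(-1.1610258) = 0.4203363;  |Δ| = 0.1796637
g(0.4203363) = -0.0199156
u₃ = 0.4203363 − (-0.0199156)·(-0.1796637)/(0.3972728) = 0.4113296;  |Δ| = 0.0090067
g(0.4113296) = 0.0005277
u₄ = 0.4113296 − 0.0005277·(-0.0090067)/(0.0204433) = 0.4115621;  |Δ| = 0.0002325
|u₄ − u₃| = 0.0002325 < 10^{-3}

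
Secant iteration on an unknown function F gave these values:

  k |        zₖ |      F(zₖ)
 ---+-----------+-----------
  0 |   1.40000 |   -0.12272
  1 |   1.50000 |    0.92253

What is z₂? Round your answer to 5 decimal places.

1.41174

z₂ = 1.50000 − 0.92253·(1.50000 − 1.40000) / (0.92253 − (-0.12272))
   = 1.50000 − (0.0922530)/(1.0452500) = 1.4117407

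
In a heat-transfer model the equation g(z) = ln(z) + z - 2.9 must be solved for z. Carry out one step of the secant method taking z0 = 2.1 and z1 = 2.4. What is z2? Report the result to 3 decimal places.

g(2.1) = -0.05806, g(2.4) = 0.37547
z2 = 2.40000 − 0.37547·(2.40000 − 2.10000) / (0.37547 − (-0.05806)) = 2.40000 − (0.11264)/(0.43353) = 2.14018

2.140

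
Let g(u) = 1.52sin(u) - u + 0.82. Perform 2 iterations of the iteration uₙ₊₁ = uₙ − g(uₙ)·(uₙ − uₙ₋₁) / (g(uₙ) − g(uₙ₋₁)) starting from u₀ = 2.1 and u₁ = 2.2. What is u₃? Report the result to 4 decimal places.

g(2.1) = 0.032078, g(2.2) = -0.151085
u₂ = 2.200000 − (-0.151085)·(2.200000 − 2.100000) / (-0.151085 − 0.032078) = 2.200000 − (-0.015109)/(-0.183164) = 2.117513
g(2.117513) = 0.000925
u₃ = 2.117513 − 0.000925·(2.117513 − 2.200000) / (0.000925 − (-0.151085)) = 2.117513 − (-0.000076)/(0.152011) = 2.118015

2.1180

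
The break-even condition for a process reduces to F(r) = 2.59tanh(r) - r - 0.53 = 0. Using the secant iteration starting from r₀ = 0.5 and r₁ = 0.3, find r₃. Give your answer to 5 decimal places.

F(0.5) = 0.1668834, F(0.3) = -0.0755003
r₂ = 0.3000000 − (-0.0755003)·(0.3000000 − 0.5000000) / (-0.0755003 − 0.1668834) = 0.3000000 − (0.0151001)/(-0.2423838) = 0.3622982
F(0.3622982) = 0.0070449
r₃ = 0.3622982 − 0.0070449·(0.3622982 − 0.3000000) / (0.0070449 − (-0.0755003)) = 0.3622982 − (0.0004389)/(0.0825453) = 0.3569813

0.35698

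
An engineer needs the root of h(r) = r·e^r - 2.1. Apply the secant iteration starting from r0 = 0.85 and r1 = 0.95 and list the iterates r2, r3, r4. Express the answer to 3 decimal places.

h(0.85) = -0.11130, h(0.95) = 0.35642
r2 = 0.95000 − 0.35642·(0.95000 − 0.85000) / (0.35642 − (-0.11130)) = 0.95000 − (0.03564)/(0.46772) = 0.87380
h(0.87380) = -0.00639
r3 = 0.87380 − (-0.00639)·(0.87380 − 0.95000) / (-0.00639 − 0.35642) = 0.87380 − (0.00049)/(-0.36282) = 0.87514
h(0.87514) = -0.00036
r4 = 0.87514 − (-0.00036)·(0.87514 − 0.87380) / (-0.00036 − (-0.00639)) = 0.87514 − (0.00000)/(0.00604) = 0.87522

0.874, 0.875, 0.875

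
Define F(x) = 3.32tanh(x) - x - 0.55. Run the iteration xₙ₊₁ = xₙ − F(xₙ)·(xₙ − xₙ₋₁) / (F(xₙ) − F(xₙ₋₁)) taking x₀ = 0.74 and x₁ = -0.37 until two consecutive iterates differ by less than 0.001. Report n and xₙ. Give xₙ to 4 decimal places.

n = 5, xₙ = 0.2438

F(0.74) = 0.798762, F(-0.37) = -1.355252
x₂ = -0.370000 − (-1.355252)·(-1.110000)/(-2.154014) = 0.328384;  |Δ| = 0.698384
F(0.328384) = 0.174283
x₃ = 0.328384 − 0.174283·(0.698384)/(1.529535) = 0.248807;  |Δ| = 0.079577
F(0.248807) = 0.010599
x₄ = 0.248807 − 0.010599·(-0.079577)/(-0.163684) = 0.243654;  |Δ| = 0.005153
F(0.243654) = -0.000359
x₅ = 0.243654 − (-0.000359)·(-0.005153)/(-0.010958) = 0.243823;  |Δ| = 0.000169
|x₅ − x₄| = 0.000169 < 0.001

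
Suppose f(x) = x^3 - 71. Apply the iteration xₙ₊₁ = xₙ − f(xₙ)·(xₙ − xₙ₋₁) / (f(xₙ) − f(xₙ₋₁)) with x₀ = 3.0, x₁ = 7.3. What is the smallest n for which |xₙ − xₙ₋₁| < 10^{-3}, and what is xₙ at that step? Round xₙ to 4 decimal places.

n = 7, xₙ = 4.1408

f(3.0) = -44.000000, f(7.3) = 318.017000
x₂ = 7.300000 − 318.017000·(4.300000)/(362.017000) = 3.522627;  |Δ| = 3.777373
f(3.522627) = -27.288056
x₃ = 3.522627 − (-27.288056)·(-3.777373)/(-345.305056) = 3.821138;  |Δ| = 0.298510
f(3.821138) = -15.207207
x₄ = 3.821138 − (-15.207207)·(0.298510)/(12.080848) = 4.196899;  |Δ| = 0.375761
f(4.196899) = 2.923997
x₅ = 4.196899 − 2.923997·(0.375761)/(18.131204) = 4.136300;  |Δ| = 0.060598
f(4.136300) = -0.232128
x₆ = 4.136300 − (-0.232128)·(-0.060598)/(-3.156125) = 4.140757;  |Δ| = 0.004457
f(4.140757) = -0.003121
x₇ = 4.140757 − (-0.003121)·(0.004457)/(0.229007) = 4.140818;  |Δ| = 0.000061
|x₇ − x₆| = 0.000061 < 10^{-3}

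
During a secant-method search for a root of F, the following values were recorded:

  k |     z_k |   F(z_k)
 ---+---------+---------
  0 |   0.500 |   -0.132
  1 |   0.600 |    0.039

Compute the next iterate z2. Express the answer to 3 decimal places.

0.577

z2 = 0.600 − 0.039·(0.600 − 0.500) / (0.039 − (-0.132))
   = 0.600 − (0.00390)/(0.17100) = 0.57719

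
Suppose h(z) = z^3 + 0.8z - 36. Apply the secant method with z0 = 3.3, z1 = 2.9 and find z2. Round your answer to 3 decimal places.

3.213

h(3.3) = 2.57700, h(2.9) = -9.29100
z2 = 2.90000 − (-9.29100)·(2.90000 − 3.30000) / (-9.29100 − 2.57700) = 2.90000 − (3.71640)/(-11.86800) = 3.21314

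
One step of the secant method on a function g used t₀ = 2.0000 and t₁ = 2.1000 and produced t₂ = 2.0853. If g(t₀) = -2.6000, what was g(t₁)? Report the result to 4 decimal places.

0.4481

The secant line through (2.0000, -2.6000) and (2.1000, g(t₁)) crosses zero at t₂ = 2.0853.
So (2.0000, -2.6000), (2.1000, g(t₁)), (2.0853, 0) are collinear:
g(t₁) = -2.6000 · (2.1000 − 2.0853) / (2.0000 − 2.0853) = -2.6000 · (0.014700)/(-0.085300) = 0.448066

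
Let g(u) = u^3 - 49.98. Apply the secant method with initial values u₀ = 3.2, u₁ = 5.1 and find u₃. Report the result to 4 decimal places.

g(3.2) = -17.212000, g(5.1) = 82.671000
u₂ = 5.100000 − 82.671000·(5.100000 − 3.200000) / (82.671000 − (-17.212000)) = 5.100000 − (157.074900)/(99.883000) = 3.527411
g(3.527411) = -6.089733
u₃ = 3.527411 − (-6.089733)·(3.527411 − 5.100000) / (-6.089733 − 82.671000) = 3.527411 − (9.576647)/(-88.760733) = 3.635304

3.6353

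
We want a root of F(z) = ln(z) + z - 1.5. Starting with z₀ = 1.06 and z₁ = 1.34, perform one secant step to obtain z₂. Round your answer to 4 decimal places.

F(1.06) = -0.381731, F(1.34) = 0.132670
z₂ = 1.340000 − 0.132670·(1.340000 − 1.060000) / (0.132670 − (-0.381731)) = 1.340000 − (0.037147)/(0.514401) = 1.267785

1.2678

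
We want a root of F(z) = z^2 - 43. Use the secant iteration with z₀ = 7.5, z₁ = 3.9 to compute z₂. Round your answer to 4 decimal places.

6.3377

F(7.5) = 13.250000, F(3.9) = -27.790000
z₂ = 3.900000 − (-27.790000)·(3.900000 − 7.500000) / (-27.790000 − 13.250000) = 3.900000 − (100.044000)/(-41.040000) = 6.337719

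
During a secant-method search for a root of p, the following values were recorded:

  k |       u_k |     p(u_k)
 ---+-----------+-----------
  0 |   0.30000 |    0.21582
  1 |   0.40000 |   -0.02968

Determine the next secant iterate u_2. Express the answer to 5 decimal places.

0.38791

u_2 = 0.40000 − (-0.02968)·(0.40000 − 0.30000) / (-0.02968 − 0.21582)
   = 0.40000 − (-0.0029680)/(-0.2455000) = 0.3879104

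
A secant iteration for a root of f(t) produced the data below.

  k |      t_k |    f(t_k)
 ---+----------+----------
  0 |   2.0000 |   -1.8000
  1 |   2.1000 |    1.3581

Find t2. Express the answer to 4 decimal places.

2.0570

t2 = 2.1000 − 1.3581·(2.1000 − 2.0000) / (1.3581 − (-1.8000))
   = 2.1000 − (0.135810)/(3.158100) = 2.056996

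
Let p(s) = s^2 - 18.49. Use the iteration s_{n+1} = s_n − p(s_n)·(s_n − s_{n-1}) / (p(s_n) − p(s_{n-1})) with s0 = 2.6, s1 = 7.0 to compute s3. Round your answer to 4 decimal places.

4.1807

p(2.6) = -11.730000, p(7.0) = 30.510000
s2 = 7.000000 − 30.510000·(7.000000 − 2.600000) / (30.510000 − (-11.730000)) = 7.000000 − (134.244000)/(42.240000) = 3.821875
p(3.821875) = -3.883271
s3 = 3.821875 − (-3.883271)·(3.821875 − 7.000000) / (-3.883271 − 30.510000) = 3.821875 − (12.341522)/(-34.393271) = 4.180710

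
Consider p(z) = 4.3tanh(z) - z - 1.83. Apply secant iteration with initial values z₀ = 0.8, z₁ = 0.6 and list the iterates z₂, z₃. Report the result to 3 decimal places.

p(0.8) = 0.22536, p(0.6) = -0.12069
z₂ = 0.60000 − (-0.12069)·(0.60000 − 0.80000) / (-0.12069 − 0.22536) = 0.60000 − (0.02414)/(-0.34604) = 0.66975
p(0.66975) = 0.01496
z₃ = 0.66975 − 0.01496·(0.66975 − 0.60000) / (0.01496 − (-0.12069)) = 0.66975 − (0.00104)/(0.13565) = 0.66206

0.670, 0.662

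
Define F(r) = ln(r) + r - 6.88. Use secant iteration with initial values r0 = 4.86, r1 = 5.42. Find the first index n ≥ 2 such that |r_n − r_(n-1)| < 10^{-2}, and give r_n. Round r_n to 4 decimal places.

n = 3, r_n = 5.2263

F(4.86) = -0.438962, F(5.42) = 0.230096
r2 = 5.420000 − 0.230096·(0.560000)/(0.669057) = 5.227410;  |Δ| = 0.192590
F(5.227410) = 0.001326
r3 = 5.227410 − 0.001326·(-0.192590)/(-0.228770) = 5.226294;  |Δ| = 0.001116
|r3 − r2| = 0.001116 < 10^{-2}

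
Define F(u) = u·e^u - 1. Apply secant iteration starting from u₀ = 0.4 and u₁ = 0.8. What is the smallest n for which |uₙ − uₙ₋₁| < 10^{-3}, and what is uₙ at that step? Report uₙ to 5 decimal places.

n = 5, uₙ = 0.56714

F(0.4) = -0.4032701, F(0.8) = 0.7804327
u₂ = 0.8000000 − 0.7804327·(0.4000000)/(1.1837029) = 0.5362741;  |Δ| = 0.2637259
F(0.5362741) = -0.0831723
u₃ = 0.5362741 − (-0.0831723)·(-0.2637259)/(-0.8636051) = 0.5616731;  |Δ| = 0.0253990
F(0.5616731) = -0.0150478
u₄ = 0.5616731 − (-0.0150478)·(0.0253990)/(0.0681245) = 0.5672834;  |Δ| = 0.0056103
F(0.5672834) = 0.0003872
u₅ = 0.5672834 − 0.0003872·(0.0056103)/(0.0154350) = 0.5671427;  |Δ| = 0.0001407
|u₅ − u₄| = 0.0001407 < 10^{-3}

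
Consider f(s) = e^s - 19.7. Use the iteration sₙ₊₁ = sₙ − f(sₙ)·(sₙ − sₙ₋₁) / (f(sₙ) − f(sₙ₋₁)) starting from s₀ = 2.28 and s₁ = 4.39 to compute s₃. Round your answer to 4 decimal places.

f(2.28) = -9.923320, f(4.39) = 60.940419
s₂ = 4.390000 − 60.940419·(4.390000 − 2.280000) / (60.940419 − (-9.923320)) = 4.390000 − (128.584284)/(70.863739) = 2.575471
f(2.575471) = -6.562492
s₃ = 2.575471 − (-6.562492)·(2.575471 − 4.390000) / (-6.562492 − 60.940419) = 2.575471 − (11.907830)/(-67.502911) = 2.751876

2.7519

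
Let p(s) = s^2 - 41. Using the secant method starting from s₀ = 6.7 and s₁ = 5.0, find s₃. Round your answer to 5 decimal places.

6.40752

p(6.7) = 3.8900000, p(5.0) = -16.0000000
s₂ = 5.0000000 − (-16.0000000)·(5.0000000 − 6.7000000) / (-16.0000000 − 3.8900000) = 5.0000000 − (27.2000000)/(-19.8900000) = 6.3675214
p(6.3675214) = -0.4546716
s₃ = 6.3675214 − (-0.4546716)·(6.3675214 − 5.0000000) / (-0.4546716 − (-16.0000000)) = 6.3675214 − (-0.6217732)/(15.5453284) = 6.4075188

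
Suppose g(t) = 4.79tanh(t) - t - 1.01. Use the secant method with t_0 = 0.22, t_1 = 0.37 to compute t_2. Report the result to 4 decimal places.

0.2769

g(0.22) = -0.192878, g(0.37) = 0.315620
t_2 = 0.370000 − 0.315620·(0.370000 − 0.220000) / (0.315620 − (-0.192878)) = 0.370000 − (0.047343)/(0.508499) = 0.276896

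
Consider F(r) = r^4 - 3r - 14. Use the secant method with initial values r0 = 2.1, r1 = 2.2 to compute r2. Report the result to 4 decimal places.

F(2.1) = -0.851900, F(2.2) = 2.825600
r2 = 2.200000 − 2.825600·(2.200000 − 2.100000) / (2.825600 − (-0.851900)) = 2.200000 − (0.282560)/(3.677500) = 2.123165

2.1232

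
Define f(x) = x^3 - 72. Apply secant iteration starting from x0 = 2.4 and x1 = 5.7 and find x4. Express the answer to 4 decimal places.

f(2.4) = -58.176000, f(5.7) = 113.193000
x2 = 5.700000 − 113.193000·(5.700000 − 2.400000) / (113.193000 − (-58.176000)) = 5.700000 − (373.536900)/(171.369000) = 3.520277
f(3.520277) = -28.375484
x3 = 3.520277 − (-28.375484)·(3.520277 − 5.700000) / (-28.375484 − 113.193000) = 3.520277 − (61.850686)/(-141.568484) = 3.957173
f(3.957173) = -10.033757
x4 = 3.957173 − (-10.033757)·(3.957173 − 3.520277) / (-10.033757 − (-28.375484)) = 3.957173 − (-4.383707)/(18.341727) = 4.196175

4.1962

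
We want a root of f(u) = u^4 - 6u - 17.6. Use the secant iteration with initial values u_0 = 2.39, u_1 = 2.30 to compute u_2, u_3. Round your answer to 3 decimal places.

f(2.39) = 0.68809, f(2.30) = -3.41590
u_2 = 2.30000 − (-3.41590)·(2.30000 − 2.39000) / (-3.41590 − 0.68809) = 2.30000 − (0.30743)/(-4.10399) = 2.37491
f(2.37491) = -0.03762
u_3 = 2.37491 − (-0.03762)·(2.37491 − 2.30000) / (-0.03762 − (-3.41590)) = 2.37491 − (-0.00282)/(3.37828) = 2.37574

2.375, 2.376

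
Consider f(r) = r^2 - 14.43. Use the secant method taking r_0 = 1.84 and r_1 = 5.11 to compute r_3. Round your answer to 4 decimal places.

f(1.84) = -11.044400, f(5.11) = 11.682100
r_2 = 5.110000 − 11.682100·(5.110000 − 1.840000) / (11.682100 − (-11.044400)) = 5.110000 − (38.200467)/(22.726500) = 3.429122
f(3.429122) = -2.671120
r_3 = 3.429122 − (-2.671120)·(3.429122 − 5.110000) / (-2.671120 − 11.682100) = 3.429122 − (4.489826)/(-14.353220) = 3.741932

3.7419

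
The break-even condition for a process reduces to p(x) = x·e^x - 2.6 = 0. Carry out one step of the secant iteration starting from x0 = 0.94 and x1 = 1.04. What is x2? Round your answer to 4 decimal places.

p(0.94) = -0.193617, p(1.04) = 0.342386
x2 = 1.040000 − 0.342386·(1.040000 − 0.940000) / (0.342386 − (-0.193617)) = 1.040000 − (0.034239)/(0.536003) = 0.976122

0.9761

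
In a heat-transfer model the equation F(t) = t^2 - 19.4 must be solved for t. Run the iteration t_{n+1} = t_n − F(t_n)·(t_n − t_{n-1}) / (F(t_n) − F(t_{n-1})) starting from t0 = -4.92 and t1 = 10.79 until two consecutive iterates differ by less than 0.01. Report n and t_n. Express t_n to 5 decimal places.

n = 7, t_n = -4.40460

F(-4.92) = 4.8064000, F(10.79) = 97.0241000
t2 = 10.7900000 − 97.0241000·(15.7100000)/(92.2177000) = -5.7388075;  |Δ| = 16.5288075
F(-5.7388075) = 13.5339115
t3 = -5.7388075 − 13.5339115·(-16.5288075)/(-83.4901885) = -8.4181573;  |Δ| = 2.6793498
F(-8.4181573) = 51.4653717
t4 = -8.4181573 − 51.4653717·(-2.6793498)/(37.9314603) = -4.7828179;  |Δ| = 3.6353394
F(-4.7828179) = 3.4753468
t5 = -4.7828179 − 3.4753468·(3.6353394)/(-47.9900250) = -4.5195535;  |Δ| = 0.2632644
F(-4.5195535) = 1.0263636
t6 = -4.5195535 − 1.0263636·(0.2632644)/(-2.4489832) = -4.4092199;  |Δ| = 0.1103335
F(-4.4092199) = 0.0412204
t7 = -4.4092199 − 0.0412204·(0.1103335)/(-0.9851432) = -4.4046034;  |Δ| = 0.0046166
|t7 − t6| = 0.0046166 < 0.01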